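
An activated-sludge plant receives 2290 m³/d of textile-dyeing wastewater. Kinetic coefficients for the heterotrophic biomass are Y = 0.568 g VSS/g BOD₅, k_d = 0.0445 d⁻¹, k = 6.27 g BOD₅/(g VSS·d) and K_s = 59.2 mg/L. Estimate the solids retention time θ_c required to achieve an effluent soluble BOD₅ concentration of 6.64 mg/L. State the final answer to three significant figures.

θ_c ≈ 3.18 d

From 1/θ_c = Y·k·S/(K_s + S) − k_d: Y·k·S/(K_s+S) = 0.568 × 6.27 × 6.64 / (59.2 + 6.64) = 0.3592 d⁻¹.
1/θ_c = 0.3592 − 0.0445 = 0.3147 d⁻¹, so θ_c = 3.178 d.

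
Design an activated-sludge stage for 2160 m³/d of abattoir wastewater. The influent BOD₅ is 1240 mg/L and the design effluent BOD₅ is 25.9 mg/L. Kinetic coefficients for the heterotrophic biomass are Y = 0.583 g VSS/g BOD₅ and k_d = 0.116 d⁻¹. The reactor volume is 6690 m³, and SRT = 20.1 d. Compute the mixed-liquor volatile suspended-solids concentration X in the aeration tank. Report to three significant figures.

Solving the biomass balance for X: X = Y Q (S₀−S) θ_c / [V (1+k_d θ_c)] = 0.583 × 2160 × (1240 − 25.9) × 20.1 / [6690 × (1 + 0.116 × 20.1)] = 1379 mg/L.

X ≈ 1380 mg/L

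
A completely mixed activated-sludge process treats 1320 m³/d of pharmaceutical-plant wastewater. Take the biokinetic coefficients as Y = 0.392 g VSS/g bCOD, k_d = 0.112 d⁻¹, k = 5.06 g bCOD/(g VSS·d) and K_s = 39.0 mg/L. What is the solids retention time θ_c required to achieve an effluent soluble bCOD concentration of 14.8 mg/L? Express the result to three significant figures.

Specific growth rate at S = 14.8 mg/L: μ = YkS/(K_s+S) = 0.392·5.06·14.8/(39.0+14.8) = 0.5457 d⁻¹.
1/θ_c = 0.5457 − 0.112 = 0.4337 d⁻¹, so θ_c = 2.306 d.

θ_c ≈ 2.31 d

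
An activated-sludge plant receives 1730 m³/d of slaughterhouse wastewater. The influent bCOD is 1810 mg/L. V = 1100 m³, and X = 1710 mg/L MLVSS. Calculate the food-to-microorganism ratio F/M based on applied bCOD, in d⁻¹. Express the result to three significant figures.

F/M = applied load / biomass = Q·S₀/(V·X) = 1730 × 1810 / (1100 × 1710) = 1.665 d⁻¹.

F/M ≈ 1.66 d⁻¹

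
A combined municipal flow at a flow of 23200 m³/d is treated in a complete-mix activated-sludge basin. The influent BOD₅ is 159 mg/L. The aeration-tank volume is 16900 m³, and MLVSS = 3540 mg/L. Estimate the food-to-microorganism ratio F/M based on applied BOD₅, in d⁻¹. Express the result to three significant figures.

F/M = applied load / biomass = Q·S₀/(V·X) = 23200 × 159 / (16900 × 3540) = 0.06166 d⁻¹.

F/M ≈ 0.0617 d⁻¹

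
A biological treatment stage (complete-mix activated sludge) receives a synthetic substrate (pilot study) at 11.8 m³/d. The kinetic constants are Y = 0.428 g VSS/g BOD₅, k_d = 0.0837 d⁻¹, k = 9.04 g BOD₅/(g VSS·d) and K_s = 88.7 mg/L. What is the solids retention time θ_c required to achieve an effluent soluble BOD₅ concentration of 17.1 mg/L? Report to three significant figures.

θ_c ≈ 1.85 d

Specific growth rate at S = 17.1 mg/L: μ = YkS/(K_s+S) = 0.428·9.04·17.1/(88.7+17.1) = 0.6253 d⁻¹.
1/θ_c = 0.6253 − 0.0837 = 0.5416 d⁻¹, so θ_c = 1.846 d.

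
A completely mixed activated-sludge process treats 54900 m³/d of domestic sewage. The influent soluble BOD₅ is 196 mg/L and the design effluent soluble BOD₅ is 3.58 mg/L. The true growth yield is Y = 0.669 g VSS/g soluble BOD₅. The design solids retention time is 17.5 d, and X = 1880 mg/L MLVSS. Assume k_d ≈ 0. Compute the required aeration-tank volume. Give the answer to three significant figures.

V ≈ 65800 m³

V·X = Y·Q·ΔS·θ_c gives V = 0.669 × 54900 × (196 − 3.58) × 17.5 / 1880 = 65785 m³.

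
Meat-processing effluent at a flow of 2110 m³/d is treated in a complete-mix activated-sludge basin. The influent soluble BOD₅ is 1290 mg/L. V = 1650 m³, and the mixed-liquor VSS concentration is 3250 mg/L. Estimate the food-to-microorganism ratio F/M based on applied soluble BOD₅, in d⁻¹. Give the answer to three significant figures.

F/M ≈ 0.508 d⁻¹

F/M = applied load / biomass = Q·S₀/(V·X) = 2110 × 1290 / (1650 × 3250) = 0.5076 d⁻¹.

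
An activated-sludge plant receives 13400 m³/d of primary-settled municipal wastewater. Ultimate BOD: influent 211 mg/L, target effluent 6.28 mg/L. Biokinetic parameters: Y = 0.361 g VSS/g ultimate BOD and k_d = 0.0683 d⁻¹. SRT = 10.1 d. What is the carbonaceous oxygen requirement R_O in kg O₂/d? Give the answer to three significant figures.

R_O ≈ 1910 kg O₂/d

Observed yield with endogenous decay: Y_obs = Y / (1 + k_d·θ_c) = 0.361 / (1 + 0.0683 × 10.1) = 0.361 / 1.690 = 0.2136 g VSS/g ultimate BOD.
Mass of ultimate BOD removed per day: Q(S₀ − S) = 13400 × 204.7 g/m³ = 2743 kg/d.
P_X = Y_obs·Q·(S₀ − S) = 0.2136 × 2743 = 586.0 kg VSS/d.
Carbonaceous O₂ demand = substrate oxidised − cell-mass equivalent = 2743 − 1.42 × 586.0 = 1911 kg O₂/d.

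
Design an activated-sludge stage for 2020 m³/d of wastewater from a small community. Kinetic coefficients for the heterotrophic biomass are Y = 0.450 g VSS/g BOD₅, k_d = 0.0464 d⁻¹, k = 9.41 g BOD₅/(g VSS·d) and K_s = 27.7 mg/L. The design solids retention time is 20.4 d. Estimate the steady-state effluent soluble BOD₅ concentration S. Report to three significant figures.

From the Monod/SRT balance for a CMAS, S = K_s·(1+k_d θ_c)/[θ_c·(Y k − k_d) − 1] = 27.7 × (1 + 0.0464 × 20.4) / [20.4 × (0.450 × 9.41 − 0.0464) − 1] = 53.92 / 84.44 = 0.6386 mg/L.

S ≈ 0.639 mg/L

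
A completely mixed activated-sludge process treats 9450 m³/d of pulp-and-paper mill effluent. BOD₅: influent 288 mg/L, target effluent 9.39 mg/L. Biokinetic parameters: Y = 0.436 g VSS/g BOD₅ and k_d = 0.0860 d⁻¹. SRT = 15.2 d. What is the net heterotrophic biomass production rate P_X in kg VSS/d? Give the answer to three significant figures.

Correct the yield for decay: Y_obs = Y/(1 + k_d θ_c) = 0.436 / (1 + 0.0860 × 15.2) = 0.436 / 2.307 = 0.1890.
Q·(S₀ − S) = 9450 × (288 − 9.39) × 10⁻³ = 2633 kg/d removed.
Biomass produced: P_X = Y_obs·Q·ΔS = 0.1890 × 2633 ≈ 497.5 kg VSS/d.

P_X ≈ 498 kg VSS/d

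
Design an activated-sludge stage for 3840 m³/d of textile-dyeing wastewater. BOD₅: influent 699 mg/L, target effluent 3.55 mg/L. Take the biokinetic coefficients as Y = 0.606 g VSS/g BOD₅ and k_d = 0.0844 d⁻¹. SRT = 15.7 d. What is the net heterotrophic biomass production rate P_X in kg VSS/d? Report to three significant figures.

Correct the yield for decay: Y_obs = Y/(1 + k_d θ_c) = 0.606 / (1 + 0.0844 × 15.7) = 0.606 / 2.325 = 0.2606.
ΔS = 699 − 3.55 = 695.5 mg/L, so the substrate removal rate is 3840 × 695.5/1000 = 2671 kg BOD₅/d.
Net biomass production P_X = Y_obs × Q·(S₀ − S) = 0.2606 × 2671 = 696.0 kg VSS/d.

P_X ≈ 696 kg VSS/d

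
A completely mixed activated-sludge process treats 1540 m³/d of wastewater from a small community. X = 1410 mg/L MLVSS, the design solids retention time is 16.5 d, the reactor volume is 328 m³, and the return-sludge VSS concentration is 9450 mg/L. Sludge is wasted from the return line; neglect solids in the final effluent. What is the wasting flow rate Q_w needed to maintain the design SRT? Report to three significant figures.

θ_c = V·X/(Q_w·X_r) when wasting from the recycle, so Q_w = V·X/(θ_c·X_r) = 328.0 × 1410 / (16.5 × 9450) = 2.966 m³/d.

Q_w ≈ 2.97 m³/d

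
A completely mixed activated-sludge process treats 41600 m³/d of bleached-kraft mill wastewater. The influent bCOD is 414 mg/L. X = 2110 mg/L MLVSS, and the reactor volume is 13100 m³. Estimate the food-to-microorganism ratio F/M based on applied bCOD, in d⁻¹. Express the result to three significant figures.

F/M = applied load / biomass = Q·S₀/(V·X) = 41600 × 414 / (13100 × 2110) = 0.6231 d⁻¹.

F/M ≈ 0.623 d⁻¹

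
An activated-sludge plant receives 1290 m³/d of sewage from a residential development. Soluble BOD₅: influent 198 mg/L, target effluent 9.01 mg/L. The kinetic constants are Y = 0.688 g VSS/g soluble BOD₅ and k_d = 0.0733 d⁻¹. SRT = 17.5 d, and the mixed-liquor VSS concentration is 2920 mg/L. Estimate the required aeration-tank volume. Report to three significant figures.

Rearranging the biomass balance for a CMAS with decay, V = Y·Q·ΔS·θ_c / [X·(1+k_d θ_c)] = 0.688 × 1290 × (198 − 9.01) × 17.5 / [2920 × (1 + 0.0733 × 17.5)] = 2.94×10^6 / 6666 = 440.4 m³.

V ≈ 440 m³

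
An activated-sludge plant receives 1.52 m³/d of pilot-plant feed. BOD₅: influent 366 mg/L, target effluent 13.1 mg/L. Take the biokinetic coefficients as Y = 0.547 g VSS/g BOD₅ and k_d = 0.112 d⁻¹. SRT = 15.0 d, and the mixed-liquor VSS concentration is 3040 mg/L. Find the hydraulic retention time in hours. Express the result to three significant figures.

Rearranging the biomass balance for a CMAS with decay, V = Y·Q·ΔS·θ_c / [X·(1+k_d θ_c)] = 0.547 × 1.52 × (366 − 13.1) × 15.0 / [3040 × (1 + 0.112 × 15.0)] = 4.4×10^3 / 8147 = 0.5402 m³.
Hydraulic retention time τ = V/Q = 0.5402 / 1.52 = 0.3554 d = 8.530 h.

τ ≈ 8.53 h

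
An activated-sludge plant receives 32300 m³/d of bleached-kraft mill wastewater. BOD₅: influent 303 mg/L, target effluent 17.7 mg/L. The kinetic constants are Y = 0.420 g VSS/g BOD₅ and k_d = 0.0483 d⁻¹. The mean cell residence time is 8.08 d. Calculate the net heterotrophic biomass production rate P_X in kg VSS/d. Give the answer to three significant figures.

P_X ≈ 2780 kg VSS/d

Y_obs = Y / (1 + k_d θ_c) = 0.420 / (1 + 0.0483 × 8.08) = 0.420 / 1.390 = 0.3021.
ΔS = 303 − 17.7 = 285.3 mg/L, so the substrate removal rate is 32300 × 285.3/1000 = 9215 kg BOD₅/d.
Biomass produced: P_X = Y_obs·Q·ΔS = 0.3021 × 9215 ≈ 2784 kg VSS/d.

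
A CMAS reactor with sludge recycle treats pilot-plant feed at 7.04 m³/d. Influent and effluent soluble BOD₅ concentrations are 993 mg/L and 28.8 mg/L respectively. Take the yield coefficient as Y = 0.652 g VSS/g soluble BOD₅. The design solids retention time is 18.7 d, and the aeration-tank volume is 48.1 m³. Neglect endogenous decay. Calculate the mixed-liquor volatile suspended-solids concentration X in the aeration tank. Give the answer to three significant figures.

X ≈ 1720 mg/L

Without decay, X = Y Q (S₀−S) θ_c / V = 0.652 × 7.04 × (993 − 28.8) × 18.7 / 48.1 = 1721 mg/L.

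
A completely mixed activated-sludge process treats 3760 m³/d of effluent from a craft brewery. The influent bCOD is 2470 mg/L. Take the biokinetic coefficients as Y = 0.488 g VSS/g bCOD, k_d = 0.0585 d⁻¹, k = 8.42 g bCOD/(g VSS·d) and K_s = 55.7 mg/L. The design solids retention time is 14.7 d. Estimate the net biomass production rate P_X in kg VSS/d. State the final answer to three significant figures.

P_X ≈ 2430 kg VSS/d

Effluent substrate depends only on kinetics and SRT: S = K_s(1 + k_d θ_c) / [θ_c(Yk − k_d) − 1] = 55.7 × (1 + 0.0585 × 14.7) / [14.7 × (0.488 × 8.42 − 0.0585) − 1] = 103.6 / 58.54 = 1.770 mg/L.
Observed yield with endogenous decay: Y_obs = Y / (1 + k_d·θ_c) = 0.488 / (1 + 0.0585 × 14.7) = 0.488 / 1.860 = 0.2624 g VSS/g bCOD.
Substrate removed = Q·(S₀ − S) = 3760 m³/d × (2470 − 1.77) g/m³ = 9.28×10^6 g/d = 9281 kg/d.
Biomass produced: P_X = Y_obs·Q·ΔS = 0.2624 × 9281 ≈ 2435 kg VSS/d.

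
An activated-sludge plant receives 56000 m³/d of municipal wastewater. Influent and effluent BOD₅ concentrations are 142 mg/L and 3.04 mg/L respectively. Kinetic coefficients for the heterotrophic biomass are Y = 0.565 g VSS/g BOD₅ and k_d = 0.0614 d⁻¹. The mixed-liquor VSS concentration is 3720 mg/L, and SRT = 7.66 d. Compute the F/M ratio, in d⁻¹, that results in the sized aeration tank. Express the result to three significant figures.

F/M ≈ 0.347 d⁻¹

Rearranging the biomass balance for a CMAS with decay, V = Y·Q·ΔS·θ_c / [X·(1+k_d θ_c)] = 0.565 × 56000 × (142 − 3.04) × 7.66 / [3720 × (1 + 0.0614 × 7.66)] = 3.37×10^7 / 5470 = 6157 m³.
Food-to-microorganism ratio F/M = Q S₀ / (V X) = 56000 × 142 / (6157 × 3720) = 0.3472 d⁻¹.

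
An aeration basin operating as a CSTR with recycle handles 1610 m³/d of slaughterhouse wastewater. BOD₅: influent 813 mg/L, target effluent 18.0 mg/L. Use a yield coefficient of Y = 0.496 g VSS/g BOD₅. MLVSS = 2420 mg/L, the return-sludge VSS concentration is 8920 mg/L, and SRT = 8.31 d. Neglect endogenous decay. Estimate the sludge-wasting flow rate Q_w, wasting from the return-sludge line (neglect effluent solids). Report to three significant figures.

Q_w ≈ 71.2 m³/d

Biomass mass balance (decay neglected): V·X = Y·Q·(S₀ − S)·θ_c, so V = 0.496 × 1610 × (813 − 18.0) × 8.31 / 2420 = 2180 m³.
Q_w = (V·X)/(θ_c X_r) = 2180 × 2420 / (8.31 × 8920) = 71.17 m³/d.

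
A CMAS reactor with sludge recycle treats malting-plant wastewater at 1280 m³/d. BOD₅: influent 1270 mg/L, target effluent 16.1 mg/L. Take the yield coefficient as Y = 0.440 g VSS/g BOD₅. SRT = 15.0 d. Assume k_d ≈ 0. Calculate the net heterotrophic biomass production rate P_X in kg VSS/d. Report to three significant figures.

P_X ≈ 706 kg VSS/d

Since k_d ≈ 0, Y_obs = Y = 0.440 g VSS/g BOD₅.
Substrate removed = Q·(S₀ − S) = 1280 m³/d × (1270 − 16.1) g/m³ = 1.6×10^6 g/d = 1605 kg/d.
Biomass produced: P_X = Y_obs·Q·ΔS = 0.4400 × 1605 ≈ 706.2 kg VSS/d.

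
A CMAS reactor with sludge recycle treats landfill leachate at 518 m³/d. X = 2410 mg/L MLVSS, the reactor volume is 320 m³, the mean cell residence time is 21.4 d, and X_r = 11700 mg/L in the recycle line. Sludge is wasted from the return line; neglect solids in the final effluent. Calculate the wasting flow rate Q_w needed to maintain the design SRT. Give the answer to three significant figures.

Wasting from the return line (neglecting effluent solids): Q_w = V·X / (θ_c·X_r) = 320.0 × 2410 / (21.4 × 11700) = 3.080 m³/d.

Q_w ≈ 3.08 m³/d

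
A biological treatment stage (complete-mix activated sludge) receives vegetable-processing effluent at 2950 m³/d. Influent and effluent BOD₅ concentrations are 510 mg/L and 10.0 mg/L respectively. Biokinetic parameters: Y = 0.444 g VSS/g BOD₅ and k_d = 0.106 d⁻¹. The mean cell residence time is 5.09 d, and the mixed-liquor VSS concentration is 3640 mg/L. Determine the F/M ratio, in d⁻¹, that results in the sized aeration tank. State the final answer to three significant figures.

Steady-state biomass mass balance: V·X·(1 + k_d·θ_c) = Y·Q·(S₀ − S)·θ_c, so V = 0.444 × 2950 × (510 − 10.0) × 5.09 / [3640 × (1 + 0.106 × 5.09)] = 3.33×10^6 / 5604 = 594.8 m³.
F/M = applied load / biomass = Q·S₀/(V·X) = 2950 × 510 / (594.8 × 3640) = 0.6948 d⁻¹.

F/M ≈ 0.695 d⁻¹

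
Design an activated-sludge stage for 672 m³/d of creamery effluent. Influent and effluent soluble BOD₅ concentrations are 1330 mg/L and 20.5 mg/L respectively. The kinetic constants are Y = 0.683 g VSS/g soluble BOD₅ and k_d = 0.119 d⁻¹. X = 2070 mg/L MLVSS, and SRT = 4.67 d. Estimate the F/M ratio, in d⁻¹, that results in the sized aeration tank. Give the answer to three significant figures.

F/M ≈ 0.495 d⁻¹

Rearranging the biomass balance for a CMAS with decay, V = Y·Q·ΔS·θ_c / [X·(1+k_d θ_c)] = 0.683 × 672 × (1330 − 20.5) × 4.67 / [2070 × (1 + 0.119 × 4.67)] = 2.81×10^6 / 3220 = 871.6 m³.
F/M = applied load / biomass = Q·S₀/(V·X) = 672 × 1330 / (871.6 × 2070) = 0.4954 d⁻¹.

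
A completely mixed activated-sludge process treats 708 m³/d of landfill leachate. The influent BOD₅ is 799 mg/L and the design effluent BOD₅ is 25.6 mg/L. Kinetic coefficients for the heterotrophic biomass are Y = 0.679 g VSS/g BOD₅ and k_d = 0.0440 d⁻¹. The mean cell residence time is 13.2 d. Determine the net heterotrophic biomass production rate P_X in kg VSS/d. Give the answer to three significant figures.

Correct the yield for decay: Y_obs = Y/(1 + k_d θ_c) = 0.679 / (1 + 0.0440 × 13.2) = 0.679 / 1.581 = 0.4295.
Substrate removed = Q·(S₀ − S) = 708 m³/d × (799 − 25.6) g/m³ = 5.48×10^5 g/d = 547.6 kg/d.
P_X = Y_obs · Q(S₀ − S) = 0.4295 × 547.6 = 235.2 kg VSS/d.

P_X ≈ 235 kg VSS/d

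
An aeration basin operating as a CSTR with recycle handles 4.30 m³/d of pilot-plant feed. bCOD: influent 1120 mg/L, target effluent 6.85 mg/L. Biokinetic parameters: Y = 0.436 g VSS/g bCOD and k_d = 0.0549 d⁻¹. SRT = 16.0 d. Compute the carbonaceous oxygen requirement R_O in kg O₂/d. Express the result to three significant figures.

Correct the yield for decay: Y_obs = Y/(1 + k_d θ_c) = 0.436 / (1 + 0.0549 × 16.0) = 0.436 / 1.878 = 0.2321.
Q·(S₀ − S) = 4.30 × (1120 − 6.85) × 10⁻³ = 4.787 kg/d removed.
Net sludge production P_X = 0.2321 × 4.787 = 1.111 kg VSS/d.
Carbonaceous O₂ demand = substrate oxidised − cell-mass equivalent = 4.787 − 1.42 × 1.111 = 3.209 kg O₂/d.

R_O ≈ 3.21 kg O₂/d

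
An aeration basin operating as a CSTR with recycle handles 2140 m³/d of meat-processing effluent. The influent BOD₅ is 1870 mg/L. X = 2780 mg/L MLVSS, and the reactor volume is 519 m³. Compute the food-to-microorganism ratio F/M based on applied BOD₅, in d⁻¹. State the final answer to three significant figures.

F/M ≈ 2.77 d⁻¹

Food-to-microorganism ratio F/M = Q S₀ / (V X) = 2140 × 1870 / (519.0 × 2780) = 2.774 d⁻¹.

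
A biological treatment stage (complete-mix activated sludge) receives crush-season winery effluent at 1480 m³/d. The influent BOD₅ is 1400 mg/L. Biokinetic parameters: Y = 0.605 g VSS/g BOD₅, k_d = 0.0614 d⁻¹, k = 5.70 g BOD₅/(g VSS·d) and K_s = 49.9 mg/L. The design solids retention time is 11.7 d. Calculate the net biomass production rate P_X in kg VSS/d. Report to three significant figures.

P_X ≈ 728 kg VSS/d

For a completely mixed reactor with recycle the Lawrence–McCarty relation gives S = K_s·(1 + k_d·θ_c) / [θ_c·(Y·k − k_d) − 1] = 49.9 × (1 + 0.0614 × 11.7) / [11.7 × (0.605 × 5.70 − 0.0614) − 1] = 85.75 / 38.63 = 2.220 mg/L.
The observed yield is Y_obs = Y/(1 + k_d·θ_c) = 0.605 / (1 + 0.0614 × 11.7) = 0.605 / 1.718 = 0.3521 g VSS per g BOD₅ removed.
ΔS = 1400 − 2.22 = 1398 mg/L, so the substrate removal rate is 1480 × 1398/1000 = 2069 kg BOD₅/d.
P_X = Y_obs · Q(S₀ − S) = 0.3521 × 2069 = 728.3 kg VSS/d.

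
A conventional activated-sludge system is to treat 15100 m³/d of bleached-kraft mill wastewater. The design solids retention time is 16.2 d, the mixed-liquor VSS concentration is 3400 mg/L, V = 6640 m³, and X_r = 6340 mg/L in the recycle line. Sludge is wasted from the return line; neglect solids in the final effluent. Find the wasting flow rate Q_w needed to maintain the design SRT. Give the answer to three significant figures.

Q_w ≈ 220 m³/d

θ_c = V·X/(Q_w·X_r) when wasting from the recycle, so Q_w = V·X/(θ_c·X_r) = 6640 × 3400 / (16.2 × 6340) = 219.8 m³/d.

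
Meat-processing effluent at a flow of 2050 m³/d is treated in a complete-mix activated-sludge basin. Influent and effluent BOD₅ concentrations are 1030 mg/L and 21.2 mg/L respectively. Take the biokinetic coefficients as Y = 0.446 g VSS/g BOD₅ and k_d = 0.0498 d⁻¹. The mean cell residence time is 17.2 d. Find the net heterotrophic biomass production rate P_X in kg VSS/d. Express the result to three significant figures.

P_X ≈ 497 kg VSS/d

Y_obs = Y / (1 + k_d θ_c) = 0.446 / (1 + 0.0498 × 17.2) = 0.446 / 1.857 = 0.2402.
ΔS = 1030 − 21.2 = 1009 mg/L, so the substrate removal rate is 2050 × 1009/1000 = 2068 kg BOD₅/d.
P_X = Y_obs · Q(S₀ − S) = 0.2402 × 2068 = 496.8 kg VSS/d.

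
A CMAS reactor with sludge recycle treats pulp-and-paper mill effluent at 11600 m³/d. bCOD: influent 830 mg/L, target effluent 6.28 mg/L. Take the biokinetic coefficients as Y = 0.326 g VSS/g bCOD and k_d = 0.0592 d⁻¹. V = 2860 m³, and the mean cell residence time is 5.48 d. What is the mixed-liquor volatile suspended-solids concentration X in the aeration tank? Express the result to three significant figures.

From V·X·(1 + k_d·θ_c) = Y·Q·(S₀ − S)·θ_c: X = 0.326 × 11600 × (830 − 6.28) × 5.48 / [2860 × (1 + 0.0592 × 5.48)] = 4507 mg/L.

X ≈ 4510 mg/L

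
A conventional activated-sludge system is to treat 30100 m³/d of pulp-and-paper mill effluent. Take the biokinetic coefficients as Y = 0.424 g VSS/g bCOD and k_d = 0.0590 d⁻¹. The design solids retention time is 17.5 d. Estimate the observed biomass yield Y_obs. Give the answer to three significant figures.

Y_obs = Y / (1 + k_d θ_c) = 0.424 / (1 + 0.0590 × 17.5) = 0.424 / 2.032 = 0.2086.

Y_obs ≈ 0.209 g VSS/g bCOD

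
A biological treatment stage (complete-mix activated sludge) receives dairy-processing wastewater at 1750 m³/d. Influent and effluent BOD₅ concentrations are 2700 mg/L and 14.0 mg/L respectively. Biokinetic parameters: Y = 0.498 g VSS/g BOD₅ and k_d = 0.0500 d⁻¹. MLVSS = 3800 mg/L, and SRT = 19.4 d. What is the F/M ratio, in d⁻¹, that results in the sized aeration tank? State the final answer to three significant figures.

F/M ≈ 0.205 d⁻¹

Rearranging the biomass balance for a CMAS with decay, V = Y·Q·ΔS·θ_c / [X·(1+k_d θ_c)] = 0.498 × 1750 × (2700 − 14.0) × 19.4 / [3800 × (1 + 0.0500 × 19.4)] = 4.54×10^7 / 7486 = 6066 m³.
Food-to-microorganism ratio F/M = Q S₀ / (V X) = 1750 × 2700 / (6066 × 3800) = 0.2050 d⁻¹.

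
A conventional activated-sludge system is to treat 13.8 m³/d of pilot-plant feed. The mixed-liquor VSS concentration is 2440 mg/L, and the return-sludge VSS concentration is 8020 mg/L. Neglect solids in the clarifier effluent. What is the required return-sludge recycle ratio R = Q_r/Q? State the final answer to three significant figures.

R ≈ 0.437

Mass balance around the secondary clarifier (neglecting effluent solids): R = X / (X_r − X) = 2440 / (8020 − 2440) = 0.4373.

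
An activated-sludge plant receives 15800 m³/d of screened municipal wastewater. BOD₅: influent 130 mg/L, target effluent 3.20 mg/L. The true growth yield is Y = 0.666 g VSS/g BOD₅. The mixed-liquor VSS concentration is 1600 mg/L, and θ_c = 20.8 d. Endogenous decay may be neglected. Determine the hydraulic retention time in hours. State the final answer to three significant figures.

V·X = Y·Q·ΔS·θ_c gives V = 0.666 × 15800 × (130 − 3.20) × 20.8 / 1600 = 17346 m³.
Hydraulic retention time τ = V/Q = 17346 / 15800 = 1.098 d = 26.35 h.

τ ≈ 26.3 h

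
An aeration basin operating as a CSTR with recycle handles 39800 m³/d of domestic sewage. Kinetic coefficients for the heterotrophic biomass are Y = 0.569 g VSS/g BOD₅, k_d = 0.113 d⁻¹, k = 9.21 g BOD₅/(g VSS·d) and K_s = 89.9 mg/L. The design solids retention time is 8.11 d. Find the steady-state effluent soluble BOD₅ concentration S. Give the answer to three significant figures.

From the Monod/SRT balance for a CMAS, S = K_s·(1+k_d θ_c)/[θ_c·(Y k − k_d) − 1] = 89.9 × (1 + 0.113 × 8.11) / [8.11 × (0.569 × 9.21 − 0.113) − 1] = 172.3 / 40.58 = 4.245 mg/L.

S ≈ 4.25 mg/L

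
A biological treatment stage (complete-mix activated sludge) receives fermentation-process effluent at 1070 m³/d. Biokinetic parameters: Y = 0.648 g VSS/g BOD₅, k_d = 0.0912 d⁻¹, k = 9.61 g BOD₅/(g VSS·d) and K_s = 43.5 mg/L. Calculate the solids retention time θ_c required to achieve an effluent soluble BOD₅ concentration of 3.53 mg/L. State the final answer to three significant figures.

θ_c ≈ 2.66 d

From 1/θ_c = Y·k·S/(K_s + S) − k_d: Y·k·S/(K_s+S) = 0.648 × 9.61 × 3.53 / (43.5 + 3.53) = 0.4674 d⁻¹.
Then 1/θ_c = μ − k_d = 0.4674 − 0.0912 = 0.3762 d⁻¹, giving θ_c = 2.658 d.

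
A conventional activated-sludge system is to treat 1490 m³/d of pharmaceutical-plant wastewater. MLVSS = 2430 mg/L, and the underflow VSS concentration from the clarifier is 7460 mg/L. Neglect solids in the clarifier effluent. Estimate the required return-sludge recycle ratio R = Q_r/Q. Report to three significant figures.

R = Q_r/Q = X/(X_r − X) = 2430 / (7460 − 2430) = 0.4831.

R ≈ 0.483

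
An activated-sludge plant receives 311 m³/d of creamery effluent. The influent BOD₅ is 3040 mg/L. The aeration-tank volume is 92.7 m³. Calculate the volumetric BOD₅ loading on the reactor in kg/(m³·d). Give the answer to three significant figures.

L_v ≈ 10.2 kg BOD₅/(m³·d)

L_v = Q S₀ / V = 311 × 3040 × 10⁻³ / 92.70 = 10.20 kg/(m³·d).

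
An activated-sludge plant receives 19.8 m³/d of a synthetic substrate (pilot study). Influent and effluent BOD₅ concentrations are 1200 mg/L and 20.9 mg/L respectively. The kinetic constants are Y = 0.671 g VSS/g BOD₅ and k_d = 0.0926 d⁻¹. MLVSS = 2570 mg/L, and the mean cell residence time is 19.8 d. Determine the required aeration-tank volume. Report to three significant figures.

Rearranging the biomass balance for a CMAS with decay, V = Y·Q·ΔS·θ_c / [X·(1+k_d θ_c)] = 0.671 × 19.8 × (1200 − 20.9) × 19.8 / [2570 × (1 + 0.0926 × 19.8)] = 3.1×10^5 / 7282 = 42.59 m³.

V ≈ 42.6 m³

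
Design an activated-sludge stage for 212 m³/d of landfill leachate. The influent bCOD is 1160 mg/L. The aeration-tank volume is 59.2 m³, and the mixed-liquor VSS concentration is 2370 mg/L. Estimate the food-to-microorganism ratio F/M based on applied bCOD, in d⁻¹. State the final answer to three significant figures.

F/M = applied load / biomass = Q·S₀/(V·X) = 212 × 1160 / (59.20 × 2370) = 1.753 d⁻¹.

F/M ≈ 1.75 d⁻¹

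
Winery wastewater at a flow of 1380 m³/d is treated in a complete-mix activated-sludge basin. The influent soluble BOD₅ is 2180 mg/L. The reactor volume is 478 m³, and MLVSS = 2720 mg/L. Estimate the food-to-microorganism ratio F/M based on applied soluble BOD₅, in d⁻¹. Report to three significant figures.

F/M ≈ 2.31 d⁻¹

F/M = applied load / biomass = Q·S₀/(V·X) = 1380 × 2180 / (478.0 × 2720) = 2.314 d⁻¹.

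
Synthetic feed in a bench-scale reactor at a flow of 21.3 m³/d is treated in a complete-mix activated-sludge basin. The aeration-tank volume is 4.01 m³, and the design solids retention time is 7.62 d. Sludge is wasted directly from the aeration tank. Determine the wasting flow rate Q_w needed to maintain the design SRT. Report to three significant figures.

Q_w ≈ 0.526 m³/d

With mixed-liquor wasting, θ_c = V/Q_w, so Q_w = V/θ_c = 4.010/7.62 = 0.5262 m³/d.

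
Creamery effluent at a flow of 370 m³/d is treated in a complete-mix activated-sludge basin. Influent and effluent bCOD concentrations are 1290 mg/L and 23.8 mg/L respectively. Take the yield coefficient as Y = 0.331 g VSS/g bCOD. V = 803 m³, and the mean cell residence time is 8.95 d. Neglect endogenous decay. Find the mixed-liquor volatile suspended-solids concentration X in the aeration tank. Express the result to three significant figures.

X = Y·Q·ΔS·θ_c / V = 0.331 × 370 × (1290 − 23.8) × 8.95 / 803 = 1728 mg/L.

X ≈ 1730 mg/L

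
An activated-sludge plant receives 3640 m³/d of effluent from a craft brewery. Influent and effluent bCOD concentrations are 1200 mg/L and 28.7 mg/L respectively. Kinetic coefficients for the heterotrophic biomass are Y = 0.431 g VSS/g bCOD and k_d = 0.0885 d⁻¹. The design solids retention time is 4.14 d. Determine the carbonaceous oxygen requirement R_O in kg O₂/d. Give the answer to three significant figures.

R_O ≈ 2350 kg O₂/d

Correct the yield for decay: Y_obs = Y/(1 + k_d θ_c) = 0.431 / (1 + 0.0885 × 4.14) = 0.431 / 1.366 = 0.3154.
ΔS = 1200 − 28.7 = 1171 mg/L, so the substrate removal rate is 3640 × 1171/1000 = 4264 kg bCOD/d.
Biomass synthesised: P_X = Y_obs × 4264 = 1345 kg VSS/d.
Carbonaceous O₂ demand = substrate oxidised − cell-mass equivalent = 4264 − 1.42 × 1345 = 2354 kg O₂/d.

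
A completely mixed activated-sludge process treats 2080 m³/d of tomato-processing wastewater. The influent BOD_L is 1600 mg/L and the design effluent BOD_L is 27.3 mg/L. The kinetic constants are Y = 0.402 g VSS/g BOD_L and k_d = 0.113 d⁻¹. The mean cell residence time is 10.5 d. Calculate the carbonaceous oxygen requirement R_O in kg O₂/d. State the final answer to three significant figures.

R_O ≈ 2420 kg O₂/d

The observed yield is Y_obs = Y/(1 + k_d·θ_c) = 0.402 / (1 + 0.113 × 10.5) = 0.402 / 2.187 = 0.1839 g VSS per g BOD_L removed.
Mass of BOD_L removed per day: Q(S₀ − S) = 2080 × 1573 g/m³ = 3271 kg/d.
P_X = Y_obs·Q·(S₀ − S) = 0.1839 × 3271 = 601.4 kg VSS/d.
Carbonaceous O₂ demand = substrate oxidised − cell-mass equivalent = 3271 − 1.42 × 601.4 = 2417 kg O₂/d.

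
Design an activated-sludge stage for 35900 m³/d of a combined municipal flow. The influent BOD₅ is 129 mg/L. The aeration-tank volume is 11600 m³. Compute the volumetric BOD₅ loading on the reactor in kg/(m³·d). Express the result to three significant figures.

L_v ≈ 0.399 kg BOD₅/(m³·d)

L_v = Q S₀ / V = 35900 × 129 × 10⁻³ / 11600 = 0.3992 kg/(m³·d).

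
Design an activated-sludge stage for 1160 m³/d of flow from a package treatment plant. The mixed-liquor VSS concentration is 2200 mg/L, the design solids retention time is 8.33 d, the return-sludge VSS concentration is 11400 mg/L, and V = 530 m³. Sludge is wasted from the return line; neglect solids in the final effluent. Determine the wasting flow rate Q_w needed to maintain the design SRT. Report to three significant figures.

Wasting from the return line (neglecting effluent solids): Q_w = V·X / (θ_c·X_r) = 530.0 × 2200 / (8.33 × 11400) = 12.28 m³/d.

Q_w ≈ 12.3 m³/d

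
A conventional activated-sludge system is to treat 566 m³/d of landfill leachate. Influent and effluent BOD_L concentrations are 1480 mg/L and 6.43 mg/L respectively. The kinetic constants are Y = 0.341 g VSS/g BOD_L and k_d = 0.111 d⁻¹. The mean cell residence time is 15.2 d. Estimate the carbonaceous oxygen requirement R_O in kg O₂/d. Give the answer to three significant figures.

The observed yield is Y_obs = Y/(1 + k_d·θ_c) = 0.341 / (1 + 0.111 × 15.2) = 0.341 / 2.687 = 0.1269 g VSS per g BOD_L removed.
ΔS = 1480 − 6.43 = 1474 mg/L, so the substrate removal rate is 566 × 1474/1000 = 834.0 kg BOD_L/d.
Biomass synthesised: P_X = Y_obs × 834.0 = 105.8 kg VSS/d.
R_O = Q·ΔS − 1.42 P_X = 834.0 − 150.3 = 683.8 kg O₂/d.

R_O ≈ 684 kg O₂/d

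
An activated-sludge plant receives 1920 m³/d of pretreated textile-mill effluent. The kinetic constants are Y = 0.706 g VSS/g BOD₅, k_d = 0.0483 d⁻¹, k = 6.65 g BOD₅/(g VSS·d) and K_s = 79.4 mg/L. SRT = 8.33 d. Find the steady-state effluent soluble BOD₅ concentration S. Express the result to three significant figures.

Effluent substrate depends only on kinetics and SRT: S = K_s(1 + k_d θ_c) / [θ_c(Yk − k_d) − 1] = 79.4 × (1 + 0.0483 × 8.33) / [8.33 × (0.706 × 6.65 − 0.0483) − 1] = 111.3 / 37.71 = 2.953 mg/L.

S ≈ 2.95 mg/L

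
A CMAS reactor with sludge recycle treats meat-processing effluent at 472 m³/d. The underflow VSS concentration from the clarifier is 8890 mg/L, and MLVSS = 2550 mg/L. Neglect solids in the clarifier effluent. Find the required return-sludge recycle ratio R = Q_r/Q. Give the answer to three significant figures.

R ≈ 0.402

R = Q_r/Q = X/(X_r − X) = 2550 / (8890 − 2550) = 0.4022.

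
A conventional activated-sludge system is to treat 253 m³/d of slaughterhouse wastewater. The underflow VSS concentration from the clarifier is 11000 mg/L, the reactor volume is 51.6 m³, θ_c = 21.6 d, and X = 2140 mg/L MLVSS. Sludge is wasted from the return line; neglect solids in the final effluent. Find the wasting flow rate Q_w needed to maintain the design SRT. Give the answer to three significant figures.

Q_w = (V·X)/(θ_c X_r) = 51.60 × 2140 / (21.6 × 11000) = 0.4647 m³/d.

Q_w ≈ 0.465 m³/d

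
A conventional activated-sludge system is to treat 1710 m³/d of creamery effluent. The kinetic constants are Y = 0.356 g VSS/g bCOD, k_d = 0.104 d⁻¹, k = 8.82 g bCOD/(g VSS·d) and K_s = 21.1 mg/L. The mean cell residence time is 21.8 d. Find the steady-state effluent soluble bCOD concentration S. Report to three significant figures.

Effluent substrate depends only on kinetics and SRT: S = K_s(1 + k_d θ_c) / [θ_c(Yk − k_d) − 1] = 21.1 × (1 + 0.104 × 21.8) / [21.8 × (0.356 × 8.82 − 0.104) − 1] = 68.94 / 65.18 = 1.058 mg/L.

S ≈ 1.06 mg/L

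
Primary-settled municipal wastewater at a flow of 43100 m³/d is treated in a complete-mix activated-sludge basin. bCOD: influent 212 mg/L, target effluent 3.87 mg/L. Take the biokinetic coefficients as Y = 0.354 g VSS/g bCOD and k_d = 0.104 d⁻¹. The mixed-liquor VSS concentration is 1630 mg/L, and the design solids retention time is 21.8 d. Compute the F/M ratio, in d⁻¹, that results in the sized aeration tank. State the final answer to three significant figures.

From the SRT design equation V = Y Q (S₀−S) θ_c / [X (1 + k_d θ_c)] = 0.354 × 43100 × (212 − 3.87) × 21.8 / [1630 × (1 + 0.104 × 21.8)] = 6.92×10^7 / 5326 = 12999 m³.
F/M = applied load / biomass = Q·S₀/(V·X) = 43100 × 212 / (12999 × 1630) = 0.4312 d⁻¹.

F/M ≈ 0.431 d⁻¹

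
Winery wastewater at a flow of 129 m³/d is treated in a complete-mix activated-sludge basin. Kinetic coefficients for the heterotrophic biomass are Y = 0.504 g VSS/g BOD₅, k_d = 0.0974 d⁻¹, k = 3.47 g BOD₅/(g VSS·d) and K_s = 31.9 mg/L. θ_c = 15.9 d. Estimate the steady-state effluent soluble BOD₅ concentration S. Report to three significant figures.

S ≈ 3.22 mg/L

From the Monod/SRT balance for a CMAS, S = K_s·(1+k_d θ_c)/[θ_c·(Y k − k_d) − 1] = 31.9 × (1 + 0.0974 × 15.9) / [15.9 × (0.504 × 3.47 − 0.0974) − 1] = 81.30 / 25.26 = 3.219 mg/L.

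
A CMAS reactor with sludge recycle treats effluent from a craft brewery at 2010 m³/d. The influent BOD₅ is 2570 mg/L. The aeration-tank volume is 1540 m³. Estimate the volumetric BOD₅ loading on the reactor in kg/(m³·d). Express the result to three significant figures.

L_v ≈ 3.35 kg BOD₅/(m³·d)

Applied BOD₅ load per unit volume = Q·S₀/V = (2010 × 2570/1000)/1540 = 3.354 kg BOD₅·m⁻³·d⁻¹.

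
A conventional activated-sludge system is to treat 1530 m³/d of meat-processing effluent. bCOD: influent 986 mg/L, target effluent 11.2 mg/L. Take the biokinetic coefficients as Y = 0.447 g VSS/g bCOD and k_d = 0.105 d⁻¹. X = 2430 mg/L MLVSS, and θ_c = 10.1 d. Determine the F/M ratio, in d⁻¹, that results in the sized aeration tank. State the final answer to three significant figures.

F/M ≈ 0.462 d⁻¹

From the SRT design equation V = Y Q (S₀−S) θ_c / [X (1 + k_d θ_c)] = 0.447 × 1530 × (986 − 11.2) × 10.1 / [2430 × (1 + 0.105 × 10.1)] = 6.73×10^6 / 5007 = 1345 m³.
Food-to-microorganism ratio F/M = Q S₀ / (V X) = 1530 × 986 / (1345 × 2430) = 0.4616 d⁻¹.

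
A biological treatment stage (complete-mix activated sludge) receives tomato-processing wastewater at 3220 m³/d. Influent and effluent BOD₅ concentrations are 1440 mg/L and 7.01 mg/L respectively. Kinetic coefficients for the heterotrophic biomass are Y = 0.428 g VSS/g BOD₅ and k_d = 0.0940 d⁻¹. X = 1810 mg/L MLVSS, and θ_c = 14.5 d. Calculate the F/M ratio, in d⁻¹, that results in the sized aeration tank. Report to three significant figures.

Rearranging the biomass balance for a CMAS with decay, V = Y·Q·ΔS·θ_c / [X·(1+k_d θ_c)] = 0.428 × 3220 × (1440 − 7.01) × 14.5 / [1810 × (1 + 0.0940 × 14.5)] = 2.86×10^7 / 4277 = 6695 m³.
Food-to-microorganism ratio F/M = Q S₀ / (V X) = 3220 × 1440 / (6695 × 1810) = 0.3826 d⁻¹.

F/M ≈ 0.383 d⁻¹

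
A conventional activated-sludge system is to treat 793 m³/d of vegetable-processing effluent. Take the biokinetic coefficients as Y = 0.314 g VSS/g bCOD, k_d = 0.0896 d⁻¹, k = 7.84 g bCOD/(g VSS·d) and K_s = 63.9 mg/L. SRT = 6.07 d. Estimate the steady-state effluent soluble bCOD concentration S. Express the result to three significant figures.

S ≈ 7.36 mg/L

From the Monod/SRT balance for a CMAS, S = K_s·(1+k_d θ_c)/[θ_c·(Y k − k_d) − 1] = 63.9 × (1 + 0.0896 × 6.07) / [6.07 × (0.314 × 7.84 − 0.0896) − 1] = 98.65 / 13.40 = 7.363 mg/L.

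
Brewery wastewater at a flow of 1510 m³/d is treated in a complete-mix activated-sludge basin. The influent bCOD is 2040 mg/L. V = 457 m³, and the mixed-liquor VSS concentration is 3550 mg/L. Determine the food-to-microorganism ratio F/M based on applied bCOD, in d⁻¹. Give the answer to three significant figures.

F/M ≈ 1.90 d⁻¹

F/M = applied load / biomass = Q·S₀/(V·X) = 1510 × 2040 / (457.0 × 3550) = 1.899 d⁻¹.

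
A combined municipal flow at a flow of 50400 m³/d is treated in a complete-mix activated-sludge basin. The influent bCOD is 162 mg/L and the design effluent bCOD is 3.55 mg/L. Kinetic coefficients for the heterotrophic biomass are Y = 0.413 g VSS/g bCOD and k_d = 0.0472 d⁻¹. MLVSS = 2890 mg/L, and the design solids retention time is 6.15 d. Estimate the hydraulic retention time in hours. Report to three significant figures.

τ ≈ 2.59 h

Rearranging the biomass balance for a CMAS with decay, V = Y·Q·ΔS·θ_c / [X·(1+k_d θ_c)] = 0.413 × 50400 × (162 − 3.55) × 6.15 / [2890 × (1 + 0.0472 × 6.15)] = 2.03×10^7 / 3729 = 5440 m³.
τ = V/Q = 5440/50400 = 0.1079 d, or 2.590 h.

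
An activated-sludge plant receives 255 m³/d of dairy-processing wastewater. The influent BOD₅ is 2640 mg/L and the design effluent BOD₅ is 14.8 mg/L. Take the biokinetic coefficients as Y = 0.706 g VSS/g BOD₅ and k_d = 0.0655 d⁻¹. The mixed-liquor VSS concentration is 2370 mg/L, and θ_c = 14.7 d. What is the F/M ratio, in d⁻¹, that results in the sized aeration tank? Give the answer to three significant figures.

F/M ≈ 0.190 d⁻¹

Rearranging the biomass balance for a CMAS with decay, V = Y·Q·ΔS·θ_c / [X·(1+k_d θ_c)] = 0.706 × 255 × (2640 − 14.8) × 14.7 / [2370 × (1 + 0.0655 × 14.7)] = 6.95×10^6 / 4652 = 1493 m³.
Food-to-microorganism ratio F/M = Q S₀ / (V X) = 255 × 2640 / (1493 × 2370) = 0.1902 d⁻¹.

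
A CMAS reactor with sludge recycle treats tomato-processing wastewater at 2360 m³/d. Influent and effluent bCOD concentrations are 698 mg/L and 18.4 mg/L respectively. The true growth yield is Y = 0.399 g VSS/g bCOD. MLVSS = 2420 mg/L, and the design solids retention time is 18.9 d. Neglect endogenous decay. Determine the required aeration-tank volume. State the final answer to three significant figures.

V ≈ 5000 m³

Biomass mass balance (decay neglected): V·X = Y·Q·(S₀ − S)·θ_c, so V = 0.399 × 2360 × (698 − 18.4) × 18.9 / 2420 = 4998 m³.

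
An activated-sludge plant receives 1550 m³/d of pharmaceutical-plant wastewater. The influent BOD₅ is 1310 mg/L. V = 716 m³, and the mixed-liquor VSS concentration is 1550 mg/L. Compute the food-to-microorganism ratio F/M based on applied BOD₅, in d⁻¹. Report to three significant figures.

Food-to-microorganism ratio F/M = Q S₀ / (V X) = 1550 × 1310 / (716.0 × 1550) = 1.830 d⁻¹.

F/M ≈ 1.83 d⁻¹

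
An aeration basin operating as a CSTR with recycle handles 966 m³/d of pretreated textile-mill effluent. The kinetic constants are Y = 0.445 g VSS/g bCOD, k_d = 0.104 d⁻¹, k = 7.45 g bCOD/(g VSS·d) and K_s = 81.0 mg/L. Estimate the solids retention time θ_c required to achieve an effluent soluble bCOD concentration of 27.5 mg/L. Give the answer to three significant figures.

θ_c ≈ 1.36 d

Specific growth rate at S = 27.5 mg/L: μ = YkS/(K_s+S) = 0.445·7.45·27.5/(81.0+27.5) = 0.8403 d⁻¹.
1/θ_c = 0.8403 − 0.104 = 0.7363 d⁻¹, so θ_c = 1.358 d.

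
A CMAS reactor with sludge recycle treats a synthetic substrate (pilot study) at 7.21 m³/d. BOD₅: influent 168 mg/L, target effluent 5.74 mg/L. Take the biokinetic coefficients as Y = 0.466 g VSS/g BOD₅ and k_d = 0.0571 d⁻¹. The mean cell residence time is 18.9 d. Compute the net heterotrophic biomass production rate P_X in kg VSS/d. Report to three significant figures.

Observed yield with endogenous decay: Y_obs = Y / (1 + k_d·θ_c) = 0.466 / (1 + 0.0571 × 18.9) = 0.466 / 2.079 = 0.2241 g VSS/g BOD₅.
Q·(S₀ − S) = 7.21 × (168 − 5.74) × 10⁻³ = 1.170 kg/d removed.
Net biomass production P_X = Y_obs × Q·(S₀ − S) = 0.2241 × 1.170 = 0.2622 kg VSS/d.

P_X ≈ 0.262 kg VSS/d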